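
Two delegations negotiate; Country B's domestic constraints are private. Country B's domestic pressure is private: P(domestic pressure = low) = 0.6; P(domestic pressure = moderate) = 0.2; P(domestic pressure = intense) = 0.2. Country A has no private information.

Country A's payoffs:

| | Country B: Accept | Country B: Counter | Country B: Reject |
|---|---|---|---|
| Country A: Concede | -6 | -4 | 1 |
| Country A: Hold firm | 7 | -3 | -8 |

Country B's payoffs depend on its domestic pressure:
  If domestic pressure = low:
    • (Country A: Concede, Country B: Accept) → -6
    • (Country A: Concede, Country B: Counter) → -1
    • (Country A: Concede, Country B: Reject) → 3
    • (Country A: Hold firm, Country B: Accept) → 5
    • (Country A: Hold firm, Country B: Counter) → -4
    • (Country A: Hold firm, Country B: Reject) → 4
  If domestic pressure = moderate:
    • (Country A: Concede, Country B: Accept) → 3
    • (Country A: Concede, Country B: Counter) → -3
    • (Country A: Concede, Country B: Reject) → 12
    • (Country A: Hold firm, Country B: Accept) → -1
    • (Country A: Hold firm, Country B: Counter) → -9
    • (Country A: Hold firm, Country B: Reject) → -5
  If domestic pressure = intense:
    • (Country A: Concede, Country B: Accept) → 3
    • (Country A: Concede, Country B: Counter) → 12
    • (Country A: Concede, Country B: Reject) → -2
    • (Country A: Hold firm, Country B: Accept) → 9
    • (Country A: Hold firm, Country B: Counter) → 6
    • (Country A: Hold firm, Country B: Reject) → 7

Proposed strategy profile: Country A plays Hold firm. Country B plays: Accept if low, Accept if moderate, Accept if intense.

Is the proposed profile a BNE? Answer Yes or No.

Yes

Country A plays Hold firm: E[Hold firm] = 0.6·(7) + 0.2·(7) + 0.2·(7) = 7; E[Concede] = -6. Best-responding. ✓
Country B (domestic pressure low), facing Hold firm: Accept gives 5, Counter gives -4, Reject gives 4. Proposed Accept is best. ✓
Country B (domestic pressure moderate), facing Hold firm: Accept gives -1, Counter gives -9, Reject gives -5. Proposed Accept is best. ✓
Country B (domestic pressure intense), facing Hold firm: Accept gives 9, Counter gives 6, Reject gives 7. Proposed Accept is best. ✓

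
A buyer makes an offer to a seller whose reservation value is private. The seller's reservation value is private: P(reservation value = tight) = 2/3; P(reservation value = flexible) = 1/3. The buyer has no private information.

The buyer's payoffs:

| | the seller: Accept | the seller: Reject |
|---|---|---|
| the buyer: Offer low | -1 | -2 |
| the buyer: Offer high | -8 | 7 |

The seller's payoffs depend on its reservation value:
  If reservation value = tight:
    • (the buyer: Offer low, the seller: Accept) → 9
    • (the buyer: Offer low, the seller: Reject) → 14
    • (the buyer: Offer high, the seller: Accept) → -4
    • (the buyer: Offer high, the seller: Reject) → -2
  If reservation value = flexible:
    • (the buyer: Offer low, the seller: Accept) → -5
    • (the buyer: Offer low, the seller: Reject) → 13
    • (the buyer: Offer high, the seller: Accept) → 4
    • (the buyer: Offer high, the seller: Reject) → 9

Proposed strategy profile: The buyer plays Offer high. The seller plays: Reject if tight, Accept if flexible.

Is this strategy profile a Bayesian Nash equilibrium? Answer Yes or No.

No

A profile is a BNE iff every type of every player is best-responding given beliefs about the other side.
The buyer plays Offer high: E[Offer high] = 2/3·(7) + 1/3·(-8) = 2; E[Offer low] = -5/3. Best-responding. ✓
The seller (reservation value tight), facing Offer high: Accept gives -4, Reject gives -2. Proposed Reject is best. ✓
The seller (reservation value flexible), facing Offer high: Accept gives 4, Reject gives 9. Proposed Accept is not best — profitable deviation exists. ✗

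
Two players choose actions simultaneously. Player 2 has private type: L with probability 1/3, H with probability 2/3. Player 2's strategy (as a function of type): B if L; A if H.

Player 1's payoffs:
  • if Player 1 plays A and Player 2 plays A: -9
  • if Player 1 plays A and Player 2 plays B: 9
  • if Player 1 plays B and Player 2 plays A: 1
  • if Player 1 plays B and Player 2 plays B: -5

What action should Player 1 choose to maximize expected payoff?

B

E[A] = 1/3·(9) + 2/3·(-9) = -3
E[B] = 1/3·(-5) + 2/3·(1) = -1
Best response: B (-1 is the largest).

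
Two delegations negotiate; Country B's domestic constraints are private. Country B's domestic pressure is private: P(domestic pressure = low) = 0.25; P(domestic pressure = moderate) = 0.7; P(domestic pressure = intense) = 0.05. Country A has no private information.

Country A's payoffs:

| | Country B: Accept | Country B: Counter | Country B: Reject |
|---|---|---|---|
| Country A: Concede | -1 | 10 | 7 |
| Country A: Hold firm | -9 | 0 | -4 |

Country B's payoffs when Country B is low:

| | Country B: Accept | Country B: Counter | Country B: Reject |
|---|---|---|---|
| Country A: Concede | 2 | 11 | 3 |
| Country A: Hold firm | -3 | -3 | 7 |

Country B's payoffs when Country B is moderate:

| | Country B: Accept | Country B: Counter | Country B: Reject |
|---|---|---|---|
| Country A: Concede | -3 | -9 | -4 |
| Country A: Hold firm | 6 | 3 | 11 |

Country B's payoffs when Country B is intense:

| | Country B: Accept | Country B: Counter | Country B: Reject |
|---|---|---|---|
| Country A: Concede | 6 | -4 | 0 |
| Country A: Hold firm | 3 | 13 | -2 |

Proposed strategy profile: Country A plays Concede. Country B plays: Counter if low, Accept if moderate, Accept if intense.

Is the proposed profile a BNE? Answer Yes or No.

Yes

A profile is a BNE iff every type of every player is best-responding given beliefs about the other side.
Country A plays Concede: E[Concede] = 0.25·(10) + 0.7·(-1) + 0.05·(-1) = 1.75; E[Hold firm] = -6.75. Best-responding. ✓
Country B (domestic pressure low), facing Concede: Accept gives 2, Counter gives 11, Reject gives 3. Proposed Counter is best. ✓
Country B (domestic pressure moderate), facing Concede: Accept gives -3, Counter gives -9, Reject gives -4. Proposed Accept is best. ✓
Country B (domestic pressure intense), facing Concede: Accept gives 6, Counter gives -4, Reject gives 0. Proposed Accept is best. ✓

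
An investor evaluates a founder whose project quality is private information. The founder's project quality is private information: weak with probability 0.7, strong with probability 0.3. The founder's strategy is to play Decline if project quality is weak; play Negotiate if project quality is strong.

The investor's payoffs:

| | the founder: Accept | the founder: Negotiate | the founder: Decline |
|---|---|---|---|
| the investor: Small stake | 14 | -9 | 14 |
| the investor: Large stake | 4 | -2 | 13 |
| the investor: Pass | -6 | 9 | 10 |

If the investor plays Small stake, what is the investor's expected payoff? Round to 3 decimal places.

E[Small stake] = 0.7·14 + 0.3·(-9) = 9.8 + (-2.7) = 7.1

7.100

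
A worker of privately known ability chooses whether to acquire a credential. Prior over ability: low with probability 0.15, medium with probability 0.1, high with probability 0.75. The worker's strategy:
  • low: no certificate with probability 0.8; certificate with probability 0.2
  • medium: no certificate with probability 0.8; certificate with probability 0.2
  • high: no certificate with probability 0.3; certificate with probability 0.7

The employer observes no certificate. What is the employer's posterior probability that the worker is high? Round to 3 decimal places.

0.529

Apply Bayes' rule using the sender's strategy as the likelihood.
P(no certificate) = 0.15·0.8 + 0.1·0.8 + 0.75·0.3 = 0.425
P(high | no certificate) = (0.75·0.3) / 0.425 = 0.225 / 0.425 = 0.529412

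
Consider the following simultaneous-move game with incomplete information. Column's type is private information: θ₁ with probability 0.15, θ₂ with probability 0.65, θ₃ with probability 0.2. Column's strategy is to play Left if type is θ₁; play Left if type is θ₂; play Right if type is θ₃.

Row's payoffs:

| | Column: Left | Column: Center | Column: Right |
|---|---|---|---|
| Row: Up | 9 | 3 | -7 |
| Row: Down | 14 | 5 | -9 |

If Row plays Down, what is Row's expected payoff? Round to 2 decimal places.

9.40

E[Down] = 0.15·14 + 0.65·14 + 0.2·(-9) = 2.1 + 9.1 + (-1.8) = 9.4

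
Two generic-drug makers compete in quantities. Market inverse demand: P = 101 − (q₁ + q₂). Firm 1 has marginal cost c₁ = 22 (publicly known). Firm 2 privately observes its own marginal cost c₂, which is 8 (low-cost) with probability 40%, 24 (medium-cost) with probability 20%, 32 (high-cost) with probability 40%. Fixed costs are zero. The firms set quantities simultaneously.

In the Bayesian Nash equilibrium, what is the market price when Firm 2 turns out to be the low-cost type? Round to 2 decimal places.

Firm 2 with cost c maximizes (101 − (q₁+q₂) − c)·q₂, giving q₂(c) = (101 − c − q₁)/2.
E[c₂] = 0.4·8 + 0.2·24 + 0.4·32 = 20.8
Firm 1's FOC against E[q₂] yields q₁ = (101 − 2·22 + E[c₂])/3 = (101 − 44 + 20.8)/3 = 25.9333.
q₂(low-cost) = 33.5333, so P = 101 − (25.9333 + 33.5333) = 41.5333.

41.53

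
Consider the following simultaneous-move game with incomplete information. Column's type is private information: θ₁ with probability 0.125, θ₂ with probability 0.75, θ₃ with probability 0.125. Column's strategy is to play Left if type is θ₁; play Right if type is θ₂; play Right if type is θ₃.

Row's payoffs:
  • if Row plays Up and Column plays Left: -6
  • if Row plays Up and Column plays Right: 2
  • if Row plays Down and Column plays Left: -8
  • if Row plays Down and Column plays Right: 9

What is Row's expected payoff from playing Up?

1

E[Up] = 0.125·(-6) + 0.75·2 + 0.125·2 = (-0.75) + 1.5 + 0.25 = 1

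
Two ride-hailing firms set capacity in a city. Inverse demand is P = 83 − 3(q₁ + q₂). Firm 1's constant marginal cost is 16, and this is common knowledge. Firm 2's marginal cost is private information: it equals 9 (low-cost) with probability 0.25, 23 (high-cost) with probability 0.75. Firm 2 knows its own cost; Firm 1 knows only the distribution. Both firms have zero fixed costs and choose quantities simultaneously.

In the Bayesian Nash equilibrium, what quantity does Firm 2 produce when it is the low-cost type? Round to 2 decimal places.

8.42

Type-c best response for Firm 2: q₂(c) = (83 − c)/6 − q₁/2.
Firm 1 maximizes expected profit; its first-order condition is 83 − 6q₁ − 3E[q₂] − 16 = 0.
Substituting E[q₂] and solving: E[c₂] = 19.5, so q₁ = (83 − 2·16 + 19.5)/9 = 7.83333.
q₂(low-cost) = (83 − 9 − 3·7.83333)/6 = 8.41667.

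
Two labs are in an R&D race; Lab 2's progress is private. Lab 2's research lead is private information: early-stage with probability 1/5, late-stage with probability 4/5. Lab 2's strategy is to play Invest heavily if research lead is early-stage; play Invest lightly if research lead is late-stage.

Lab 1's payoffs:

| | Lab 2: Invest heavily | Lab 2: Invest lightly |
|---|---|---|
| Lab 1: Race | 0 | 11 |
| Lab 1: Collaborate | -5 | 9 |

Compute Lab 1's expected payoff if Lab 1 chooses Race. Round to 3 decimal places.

Take the expectation over Lab 2's research lead, weighting each type's action by its prior probability.
E[Race] = 1/5·0 + 4/5·11 = 0 + 44/5 = 44/5

8.800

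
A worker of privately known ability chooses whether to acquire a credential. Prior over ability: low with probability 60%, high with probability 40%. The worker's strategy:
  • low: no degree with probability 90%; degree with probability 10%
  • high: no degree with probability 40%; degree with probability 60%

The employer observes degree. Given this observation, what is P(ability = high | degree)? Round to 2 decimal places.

P(degree) = 0.6·0.1 + 0.4·0.6 = 0.3
P(high | degree) = (0.4·0.6) / 0.3 = 0.24 / 0.3 = 0.8

0.80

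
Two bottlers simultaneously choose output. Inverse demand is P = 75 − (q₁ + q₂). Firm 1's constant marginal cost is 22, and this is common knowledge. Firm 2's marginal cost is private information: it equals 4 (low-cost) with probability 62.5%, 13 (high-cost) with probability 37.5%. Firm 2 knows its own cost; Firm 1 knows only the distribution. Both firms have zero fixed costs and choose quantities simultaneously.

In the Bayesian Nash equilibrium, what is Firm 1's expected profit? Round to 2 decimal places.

Firm 2 with cost c maximizes (75 − (q₁+q₂) − c)·q₂, giving q₂(c) = (75 − c − q₁)/2.
E[c₂] = 0.625·4 + 0.375·13 = 7.375
Firm 1's FOC against E[q₂] yields q₁ = (75 − 2·22 + E[c₂])/3 = (75 − 44 + 7.375)/3 = 12.7917.
E[P] = 75 − (q₁ + E[q₂]) = 34.7917; Firm 1's expected profit = (E[P] − 22)·q₁ = (34.7917 − 22)·12.7917 = 163.627.

163.63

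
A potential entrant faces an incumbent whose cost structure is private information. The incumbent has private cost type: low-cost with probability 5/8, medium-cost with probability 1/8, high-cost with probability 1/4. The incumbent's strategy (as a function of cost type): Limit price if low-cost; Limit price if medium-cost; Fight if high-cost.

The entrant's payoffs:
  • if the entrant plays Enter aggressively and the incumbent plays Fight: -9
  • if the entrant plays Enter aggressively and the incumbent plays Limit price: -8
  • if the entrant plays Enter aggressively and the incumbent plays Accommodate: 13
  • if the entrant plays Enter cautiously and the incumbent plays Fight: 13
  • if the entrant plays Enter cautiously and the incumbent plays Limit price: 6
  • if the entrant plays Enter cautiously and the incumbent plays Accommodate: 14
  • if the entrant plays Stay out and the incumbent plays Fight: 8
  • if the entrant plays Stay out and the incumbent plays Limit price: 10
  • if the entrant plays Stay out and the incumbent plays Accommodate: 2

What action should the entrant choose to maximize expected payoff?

Compute the entrant's expected payoff for each action, taking the expectation over the incumbent's type.
E[Enter aggressively] = 5/8·(-8) + 1/8·(-8) + 1/4·(-9) = -33/4
E[Enter cautiously] = 5/8·(6) + 1/8·(6) + 1/4·(13) = 31/4
E[Stay out] = 5/8·(10) + 1/8·(10) + 1/4·(8) = 19/2
Best response: Stay out (19/2 is the largest).

Stay out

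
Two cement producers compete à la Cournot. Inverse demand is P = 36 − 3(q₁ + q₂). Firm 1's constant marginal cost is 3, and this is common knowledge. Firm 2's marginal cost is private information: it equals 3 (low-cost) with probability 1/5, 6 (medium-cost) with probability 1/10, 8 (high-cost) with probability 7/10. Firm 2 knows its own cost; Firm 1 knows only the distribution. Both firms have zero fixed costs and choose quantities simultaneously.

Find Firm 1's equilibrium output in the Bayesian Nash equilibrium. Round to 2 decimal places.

Firm 2 with cost c maximizes (36 − 3(q₁+q₂) − c)·q₂, giving q₂(c) = (36 − c − 3q₁)/6.
E[c₂] = 1/5·3 + 1/10·6 + 7/10·8 = 6.8
Firm 1's FOC against E[q₂] yields q₁ = (36 − 2·3 + E[c₂])/9 = (36 − 6 + 6.8)/9 = 4.08889.

4.09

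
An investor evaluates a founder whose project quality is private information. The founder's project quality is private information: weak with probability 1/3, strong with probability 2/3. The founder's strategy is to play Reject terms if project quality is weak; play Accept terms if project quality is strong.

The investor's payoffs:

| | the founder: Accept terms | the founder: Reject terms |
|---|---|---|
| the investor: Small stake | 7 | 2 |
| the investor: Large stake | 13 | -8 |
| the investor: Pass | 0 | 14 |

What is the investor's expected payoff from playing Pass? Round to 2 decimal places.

4.67

E[Pass] = 1/3·14 + 2/3·0 = 14/3 + 0 = 14/3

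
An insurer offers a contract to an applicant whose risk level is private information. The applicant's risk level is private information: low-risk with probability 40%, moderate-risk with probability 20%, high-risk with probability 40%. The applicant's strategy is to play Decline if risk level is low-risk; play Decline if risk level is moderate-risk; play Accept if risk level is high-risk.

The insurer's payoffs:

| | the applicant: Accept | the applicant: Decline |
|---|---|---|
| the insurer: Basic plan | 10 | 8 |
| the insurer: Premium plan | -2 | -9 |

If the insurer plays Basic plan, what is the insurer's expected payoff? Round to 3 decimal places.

8.800

E[Basic plan] = 0.4·8 + 0.2·8 + 0.4·10 = 3.2 + 1.6 + 4 = 8.8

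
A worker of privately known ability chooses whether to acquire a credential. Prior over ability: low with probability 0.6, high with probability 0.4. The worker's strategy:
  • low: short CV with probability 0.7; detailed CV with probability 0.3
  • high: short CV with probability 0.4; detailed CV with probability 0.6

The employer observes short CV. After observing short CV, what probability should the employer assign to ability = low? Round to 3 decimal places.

0.724

P(short CV) = 0.6·0.7 + 0.4·0.4 = 0.58
P(low | short CV) = (0.6·0.7) / 0.58 = 0.42 / 0.58 = 0.724138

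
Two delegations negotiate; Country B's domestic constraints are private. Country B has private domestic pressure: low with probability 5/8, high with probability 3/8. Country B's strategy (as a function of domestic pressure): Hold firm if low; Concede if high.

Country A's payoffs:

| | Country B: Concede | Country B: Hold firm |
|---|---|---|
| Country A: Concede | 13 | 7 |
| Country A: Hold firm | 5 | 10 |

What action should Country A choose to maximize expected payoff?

Concede

E[Concede] = 5/8·(7) + 3/8·(13) = 37/4
E[Hold firm] = 5/8·(10) + 3/8·(5) = 65/8
Best response: Concede (37/4 is the largest).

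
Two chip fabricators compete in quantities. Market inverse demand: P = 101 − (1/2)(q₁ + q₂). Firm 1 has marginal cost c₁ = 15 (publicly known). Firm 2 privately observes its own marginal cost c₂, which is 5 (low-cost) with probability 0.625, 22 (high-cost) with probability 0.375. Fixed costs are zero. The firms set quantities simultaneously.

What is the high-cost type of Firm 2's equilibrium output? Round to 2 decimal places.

Type-c best response for Firm 2: q₂(c) = (101 − c) − q₁/2.
Firm 1 maximizes expected profit; its first-order condition is 101 − q₁ − (1/2)E[q₂] − 15 = 0.
Substituting E[q₂] and solving: E[c₂] = 11.375, so q₁ = (101 − 2·15 + 11.375)/(3/2) = 54.9167.
q₂(high-cost) = (101 − 22 − (1/2)·54.9167) = 51.5417.

51.54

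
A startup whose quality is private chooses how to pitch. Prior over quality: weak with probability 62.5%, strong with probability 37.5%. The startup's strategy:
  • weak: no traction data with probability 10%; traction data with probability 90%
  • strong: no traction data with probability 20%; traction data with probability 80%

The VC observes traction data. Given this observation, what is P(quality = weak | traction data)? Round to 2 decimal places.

P(traction data) = 0.625·0.9 + 0.375·0.8 = 0.8625
P(weak | traction data) = (0.625·0.9) / 0.8625 = 0.5625 / 0.8625 = 0.652174

0.65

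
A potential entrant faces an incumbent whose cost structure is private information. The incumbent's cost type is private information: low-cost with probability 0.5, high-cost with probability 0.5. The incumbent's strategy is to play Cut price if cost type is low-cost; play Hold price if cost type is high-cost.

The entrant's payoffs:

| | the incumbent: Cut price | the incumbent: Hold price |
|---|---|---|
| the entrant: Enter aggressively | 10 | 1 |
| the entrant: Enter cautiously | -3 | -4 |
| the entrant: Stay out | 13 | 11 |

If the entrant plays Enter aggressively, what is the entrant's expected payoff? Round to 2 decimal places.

Take the expectation over the incumbent's cost type, weighting each type's action by its prior probability.
E[Enter aggressively] = 0.5·10 + 0.5·1 = 5 + 0.5 = 5.5

5.50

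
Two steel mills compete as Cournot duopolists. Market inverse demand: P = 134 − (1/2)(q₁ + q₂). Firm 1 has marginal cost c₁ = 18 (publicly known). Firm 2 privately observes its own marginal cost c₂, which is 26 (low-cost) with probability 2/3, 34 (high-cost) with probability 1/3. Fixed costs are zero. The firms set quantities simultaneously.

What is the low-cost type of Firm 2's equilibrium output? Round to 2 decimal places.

65.78

Firm 2 with cost c maximizes (134 − (1/2)(q₁+q₂) − c)·q₂, giving q₂(c) = (134 − c − (1/2)q₁).
E[c₂] = 2/3·26 + 1/3·34 = 28.6667
Firm 1's FOC against E[q₂] yields q₁ = (134 − 2·18 + E[c₂])/(3/2) = (134 − 36 + 28.6667)/(3/2) = 84.4444.
q₂(low-cost) = (134 − 26 − (1/2)·84.4444) = 65.7778.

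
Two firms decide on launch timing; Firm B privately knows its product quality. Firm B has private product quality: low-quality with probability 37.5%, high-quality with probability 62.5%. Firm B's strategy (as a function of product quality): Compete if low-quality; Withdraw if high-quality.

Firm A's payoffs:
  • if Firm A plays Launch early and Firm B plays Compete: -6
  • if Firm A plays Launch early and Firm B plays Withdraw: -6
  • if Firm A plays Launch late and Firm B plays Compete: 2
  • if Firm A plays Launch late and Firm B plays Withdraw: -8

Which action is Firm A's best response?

E[Launch early] = 0.375·(-6) + 0.625·(-6) = -6
E[Launch late] = 0.375·(2) + 0.625·(-8) = -4.25
Best response: Launch late (-4.25 is the largest).

Launch late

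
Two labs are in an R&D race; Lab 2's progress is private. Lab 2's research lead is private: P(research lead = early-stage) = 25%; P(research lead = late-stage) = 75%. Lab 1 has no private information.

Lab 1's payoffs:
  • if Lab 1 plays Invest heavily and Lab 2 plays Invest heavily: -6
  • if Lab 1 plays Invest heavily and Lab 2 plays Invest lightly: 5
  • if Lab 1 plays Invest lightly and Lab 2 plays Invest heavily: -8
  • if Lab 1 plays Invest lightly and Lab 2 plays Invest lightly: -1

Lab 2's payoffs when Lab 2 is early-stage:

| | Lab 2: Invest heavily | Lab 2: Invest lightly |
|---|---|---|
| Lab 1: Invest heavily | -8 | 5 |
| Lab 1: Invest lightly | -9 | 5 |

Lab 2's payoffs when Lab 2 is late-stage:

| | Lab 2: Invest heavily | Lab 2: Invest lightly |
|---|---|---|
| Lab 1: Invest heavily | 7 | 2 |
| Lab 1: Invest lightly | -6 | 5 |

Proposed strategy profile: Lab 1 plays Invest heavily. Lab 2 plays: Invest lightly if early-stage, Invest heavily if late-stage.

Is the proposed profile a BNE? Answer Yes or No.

Yes

Lab 1 plays Invest heavily: E[Invest heavily] = 0.25·(5) + 0.75·(-6) = -3.25; E[Invest lightly] = -6.25. Best-responding. ✓
Lab 2 (research lead early-stage), facing Invest heavily: Invest heavily gives -8, Invest lightly gives 5. Proposed Invest lightly is best. ✓
Lab 2 (research lead late-stage), facing Invest heavily: Invest heavily gives 7, Invest lightly gives 2. Proposed Invest heavily is best. ✓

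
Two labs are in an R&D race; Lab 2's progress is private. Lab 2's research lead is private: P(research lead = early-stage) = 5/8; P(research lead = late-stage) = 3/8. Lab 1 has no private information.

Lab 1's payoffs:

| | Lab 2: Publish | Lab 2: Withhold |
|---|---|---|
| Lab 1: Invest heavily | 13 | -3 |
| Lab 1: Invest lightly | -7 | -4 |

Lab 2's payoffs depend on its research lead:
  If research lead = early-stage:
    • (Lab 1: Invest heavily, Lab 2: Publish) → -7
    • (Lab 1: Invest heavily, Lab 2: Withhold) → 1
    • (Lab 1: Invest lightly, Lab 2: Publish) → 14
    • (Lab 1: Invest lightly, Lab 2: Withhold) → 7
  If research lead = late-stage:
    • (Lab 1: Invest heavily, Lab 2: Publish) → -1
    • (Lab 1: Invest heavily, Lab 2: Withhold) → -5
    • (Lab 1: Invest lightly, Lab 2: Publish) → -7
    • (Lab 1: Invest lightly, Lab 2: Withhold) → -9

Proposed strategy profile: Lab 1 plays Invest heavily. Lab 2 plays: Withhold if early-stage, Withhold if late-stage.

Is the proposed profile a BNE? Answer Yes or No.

No

A profile is a BNE iff every type of every player is best-responding given beliefs about the other side.
Lab 1 plays Invest heavily: E[Invest heavily] = 5/8·(-3) + 3/8·(-3) = -3; E[Invest lightly] = -4. Best-responding. ✓
Lab 2 (research lead early-stage), facing Invest heavily: Publish gives -7, Withhold gives 1. Proposed Withhold is best. ✓
Lab 2 (research lead late-stage), facing Invest heavily: Publish gives -1, Withhold gives -5. Proposed Withhold is not best — profitable deviation exists. ✗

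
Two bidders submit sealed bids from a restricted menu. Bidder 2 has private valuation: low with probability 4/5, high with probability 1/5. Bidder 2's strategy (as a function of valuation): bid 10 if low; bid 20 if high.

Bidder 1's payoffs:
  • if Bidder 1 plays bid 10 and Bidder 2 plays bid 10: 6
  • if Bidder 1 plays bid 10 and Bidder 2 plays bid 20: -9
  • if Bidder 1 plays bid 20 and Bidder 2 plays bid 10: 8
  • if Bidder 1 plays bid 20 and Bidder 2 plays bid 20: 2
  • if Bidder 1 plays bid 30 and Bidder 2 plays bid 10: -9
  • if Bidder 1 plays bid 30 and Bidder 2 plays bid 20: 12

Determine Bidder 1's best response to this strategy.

bid 20

E[bid 10] = 4/5·(6) + 1/5·(-9) = 3
E[bid 20] = 4/5·(8) + 1/5·(2) = 34/5
E[bid 30] = 4/5·(-9) + 1/5·(12) = -24/5
Best response: bid 20 (34/5 is the largest).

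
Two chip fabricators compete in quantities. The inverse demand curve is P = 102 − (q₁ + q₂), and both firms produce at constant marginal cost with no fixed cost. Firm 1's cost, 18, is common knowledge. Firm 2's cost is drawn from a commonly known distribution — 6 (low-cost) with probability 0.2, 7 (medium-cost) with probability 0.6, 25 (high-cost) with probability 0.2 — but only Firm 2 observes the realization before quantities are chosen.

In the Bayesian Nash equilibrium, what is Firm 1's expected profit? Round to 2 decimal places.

Each type of Firm 2 best-responds to q₁; Firm 1 best-responds to the expected q₂ over Firm 2's types.
Firm 2 with cost c maximizes (102 − (q₁+q₂) − c)·q₂, giving q₂(c) = (102 − c − q₁)/2.
E[c₂] = 0.2·6 + 0.6·7 + 0.2·25 = 10.4
Firm 1's FOC against E[q₂] yields q₁ = (102 − 2·18 + E[c₂])/3 = (102 − 36 + 10.4)/3 = 25.4667.
E[P] = 102 − (q₁ + E[q₂]) = 43.4667; Firm 1's expected profit = (E[P] − 18)·q₁ = (43.4667 − 18)·25.4667 = 648.551.

648.55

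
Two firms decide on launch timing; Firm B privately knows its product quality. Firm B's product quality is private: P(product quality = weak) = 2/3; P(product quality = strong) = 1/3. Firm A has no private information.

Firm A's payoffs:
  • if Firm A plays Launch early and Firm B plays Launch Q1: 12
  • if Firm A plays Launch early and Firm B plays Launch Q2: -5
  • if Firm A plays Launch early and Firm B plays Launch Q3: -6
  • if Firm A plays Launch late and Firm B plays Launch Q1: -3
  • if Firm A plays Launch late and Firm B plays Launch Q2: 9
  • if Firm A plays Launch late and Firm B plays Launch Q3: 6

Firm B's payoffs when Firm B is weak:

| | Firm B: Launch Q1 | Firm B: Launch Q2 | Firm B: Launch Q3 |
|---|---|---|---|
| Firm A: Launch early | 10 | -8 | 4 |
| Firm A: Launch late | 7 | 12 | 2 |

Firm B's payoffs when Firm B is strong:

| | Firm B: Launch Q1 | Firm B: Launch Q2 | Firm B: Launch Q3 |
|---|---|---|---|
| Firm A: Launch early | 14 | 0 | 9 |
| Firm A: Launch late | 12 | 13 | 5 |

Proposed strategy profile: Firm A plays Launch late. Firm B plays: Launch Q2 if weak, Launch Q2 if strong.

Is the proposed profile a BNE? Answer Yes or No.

A profile is a BNE iff every type of every player is best-responding given beliefs about the other side.
Firm A plays Launch late: E[Launch late] = 2/3·(9) + 1/3·(9) = 9; E[Launch early] = -5. Best-responding. ✓
Firm B (product quality weak), facing Launch late: Launch Q1 gives 7, Launch Q2 gives 12, Launch Q3 gives 2. Proposed Launch Q2 is best. ✓
Firm B (product quality strong), facing Launch late: Launch Q1 gives 12, Launch Q2 gives 13, Launch Q3 gives 5. Proposed Launch Q2 is best. ✓

Yes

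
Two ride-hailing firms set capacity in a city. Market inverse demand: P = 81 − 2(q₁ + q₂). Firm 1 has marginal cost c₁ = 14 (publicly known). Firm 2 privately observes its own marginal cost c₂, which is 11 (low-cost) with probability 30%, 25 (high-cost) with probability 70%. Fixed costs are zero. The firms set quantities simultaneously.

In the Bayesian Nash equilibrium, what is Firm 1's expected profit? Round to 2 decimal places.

302.58

Type-c best response for Firm 2: q₂(c) = (81 − c)/4 − q₁/2.
Firm 1 maximizes expected profit; its first-order condition is 81 − 4q₁ − 2E[q₂] − 14 = 0.
Substituting E[q₂] and solving: E[c₂] = 20.8, so q₁ = (81 − 2·14 + 20.8)/6 = 12.3.
E[P] = 81 − 2·(q₁ + E[q₂]) = 38.6; Firm 1's expected profit = (E[P] − 14)·q₁ = (38.6 − 14)·12.3 = 302.58.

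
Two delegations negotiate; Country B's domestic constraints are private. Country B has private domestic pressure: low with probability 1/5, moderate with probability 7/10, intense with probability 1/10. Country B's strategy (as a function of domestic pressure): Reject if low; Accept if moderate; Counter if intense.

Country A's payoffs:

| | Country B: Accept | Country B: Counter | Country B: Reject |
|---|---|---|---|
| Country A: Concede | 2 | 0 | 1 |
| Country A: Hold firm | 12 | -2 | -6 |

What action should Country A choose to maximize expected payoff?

Compute Country A's expected payoff for each action, taking the expectation over Country B's type.
E[Concede] = 1/5·(1) + 7/10·(2) + 1/10·(0) = 8/5
E[Hold firm] = 1/5·(-6) + 7/10·(12) + 1/10·(-2) = 7
Best response: Hold firm (7 is the largest).

Hold firm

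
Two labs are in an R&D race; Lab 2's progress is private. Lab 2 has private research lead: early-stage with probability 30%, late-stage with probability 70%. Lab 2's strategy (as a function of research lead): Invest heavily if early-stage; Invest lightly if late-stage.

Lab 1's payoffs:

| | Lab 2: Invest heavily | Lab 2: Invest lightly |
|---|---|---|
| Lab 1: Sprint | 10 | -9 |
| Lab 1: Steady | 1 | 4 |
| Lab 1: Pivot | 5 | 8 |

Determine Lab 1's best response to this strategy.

Pivot

E[Sprint] = 0.3·(10) + 0.7·(-9) = -3.3
E[Steady] = 0.3·(1) + 0.7·(4) = 3.1
E[Pivot] = 0.3·(5) + 0.7·(8) = 7.1
Best response: Pivot (7.1 is the largest).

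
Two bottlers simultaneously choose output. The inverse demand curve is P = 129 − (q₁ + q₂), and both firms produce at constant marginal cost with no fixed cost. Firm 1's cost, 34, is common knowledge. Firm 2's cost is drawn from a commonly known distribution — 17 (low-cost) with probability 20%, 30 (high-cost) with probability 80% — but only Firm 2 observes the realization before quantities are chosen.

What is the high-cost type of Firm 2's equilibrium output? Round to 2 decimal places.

Firm 2 with cost c maximizes (129 − (q₁+q₂) − c)·q₂, giving q₂(c) = (129 − c − q₁)/2.
E[c₂] = 0.2·17 + 0.8·30 = 27.4
Firm 1's FOC against E[q₂] yields q₁ = (129 − 2·34 + E[c₂])/3 = (129 − 68 + 27.4)/3 = 29.4667.
q₂(high-cost) = (129 − 30 − 29.4667)/2 = 34.7667.

34.77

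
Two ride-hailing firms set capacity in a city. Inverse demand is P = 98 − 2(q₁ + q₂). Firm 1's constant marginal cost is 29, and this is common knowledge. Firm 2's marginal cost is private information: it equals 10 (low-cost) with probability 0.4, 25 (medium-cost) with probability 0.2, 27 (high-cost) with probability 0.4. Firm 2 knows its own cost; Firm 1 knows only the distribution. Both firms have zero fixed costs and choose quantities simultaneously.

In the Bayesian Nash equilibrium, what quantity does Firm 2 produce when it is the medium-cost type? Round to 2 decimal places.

13.27

Firm 2 with cost c maximizes (98 − 2(q₁+q₂) − c)·q₂, giving q₂(c) = (98 − c − 2q₁)/4.
E[c₂] = 0.4·10 + 0.2·25 + 0.4·27 = 19.8
Firm 1's FOC against E[q₂] yields q₁ = (98 − 2·29 + E[c₂])/6 = (98 − 58 + 19.8)/6 = 9.96667.
q₂(medium-cost) = (98 − 25 − 2·9.96667)/4 = 13.2667.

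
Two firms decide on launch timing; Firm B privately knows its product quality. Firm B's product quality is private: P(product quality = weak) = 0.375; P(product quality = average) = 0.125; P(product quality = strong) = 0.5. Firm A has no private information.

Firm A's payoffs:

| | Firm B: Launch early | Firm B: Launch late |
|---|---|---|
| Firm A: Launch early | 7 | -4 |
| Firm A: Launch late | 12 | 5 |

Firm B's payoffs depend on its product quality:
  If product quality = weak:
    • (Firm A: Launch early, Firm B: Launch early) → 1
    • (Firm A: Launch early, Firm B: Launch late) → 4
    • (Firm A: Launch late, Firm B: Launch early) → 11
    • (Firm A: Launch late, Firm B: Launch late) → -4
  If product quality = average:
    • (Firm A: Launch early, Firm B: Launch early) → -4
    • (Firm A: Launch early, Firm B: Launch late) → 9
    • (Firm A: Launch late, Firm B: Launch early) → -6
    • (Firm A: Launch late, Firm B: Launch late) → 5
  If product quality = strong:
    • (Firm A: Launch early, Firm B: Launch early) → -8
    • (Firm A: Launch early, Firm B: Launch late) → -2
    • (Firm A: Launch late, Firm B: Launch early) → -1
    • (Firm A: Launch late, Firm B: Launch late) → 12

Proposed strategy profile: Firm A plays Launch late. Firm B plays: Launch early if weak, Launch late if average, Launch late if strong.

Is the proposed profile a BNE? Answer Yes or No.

Yes

A profile is a BNE iff every type of every player is best-responding given beliefs about the other side.
Firm A plays Launch late: E[Launch late] = 0.375·(12) + 0.125·(5) + 0.5·(5) = 7.625; E[Launch early] = 0.125. Best-responding. ✓
Firm B (product quality weak), facing Launch late: Launch early gives 11, Launch late gives -4. Proposed Launch early is best. ✓
Firm B (product quality average), facing Launch late: Launch early gives -6, Launch late gives 5. Proposed Launch late is best. ✓
Firm B (product quality strong), facing Launch late: Launch early gives -1, Launch late gives 12. Proposed Launch late is best. ✓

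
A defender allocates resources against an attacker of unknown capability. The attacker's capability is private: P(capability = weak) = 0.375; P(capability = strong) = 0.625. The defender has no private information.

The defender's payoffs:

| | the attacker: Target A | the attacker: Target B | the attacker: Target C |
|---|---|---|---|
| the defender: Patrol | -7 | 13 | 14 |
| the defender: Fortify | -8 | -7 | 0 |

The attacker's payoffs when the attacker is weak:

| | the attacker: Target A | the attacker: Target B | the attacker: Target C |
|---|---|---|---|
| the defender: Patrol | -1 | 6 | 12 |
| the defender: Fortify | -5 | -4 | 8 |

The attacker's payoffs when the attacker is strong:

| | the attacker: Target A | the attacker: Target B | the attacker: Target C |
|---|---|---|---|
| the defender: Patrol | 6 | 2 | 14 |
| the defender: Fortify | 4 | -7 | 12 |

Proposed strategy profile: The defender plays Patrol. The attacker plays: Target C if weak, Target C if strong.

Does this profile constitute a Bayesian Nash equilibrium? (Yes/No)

The defender plays Patrol: E[Patrol] = 0.375·(14) + 0.625·(14) = 14; E[Fortify] = 0. Best-responding. ✓
The attacker (capability weak), facing Patrol: Target A gives -1, Target B gives 6, Target C gives 12. Proposed Target C is best. ✓
The attacker (capability strong), facing Patrol: Target A gives 6, Target B gives 2, Target C gives 14. Proposed Target C is best. ✓

Yes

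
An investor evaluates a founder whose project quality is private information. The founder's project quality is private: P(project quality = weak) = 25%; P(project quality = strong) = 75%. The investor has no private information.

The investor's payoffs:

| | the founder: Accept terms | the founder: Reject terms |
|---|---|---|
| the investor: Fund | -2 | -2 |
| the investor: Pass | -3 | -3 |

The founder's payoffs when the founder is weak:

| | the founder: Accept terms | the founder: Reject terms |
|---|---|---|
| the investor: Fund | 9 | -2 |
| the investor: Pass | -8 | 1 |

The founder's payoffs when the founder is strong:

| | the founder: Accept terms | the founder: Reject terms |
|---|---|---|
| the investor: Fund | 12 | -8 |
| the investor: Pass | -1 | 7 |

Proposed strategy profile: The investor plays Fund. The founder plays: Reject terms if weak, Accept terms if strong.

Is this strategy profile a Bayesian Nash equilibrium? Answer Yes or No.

No

A profile is a BNE iff every type of every player is best-responding given beliefs about the other side.
The investor plays Fund: E[Fund] = 0.25·(-2) + 0.75·(-2) = -2; E[Pass] = -3. Best-responding. ✓
The founder (project quality weak), facing Fund: Accept terms gives 9, Reject terms gives -2. Proposed Reject terms is not best — profitable deviation exists. ✗
The founder (project quality strong), facing Fund: Accept terms gives 12, Reject terms gives -8. Proposed Accept terms is best. ✓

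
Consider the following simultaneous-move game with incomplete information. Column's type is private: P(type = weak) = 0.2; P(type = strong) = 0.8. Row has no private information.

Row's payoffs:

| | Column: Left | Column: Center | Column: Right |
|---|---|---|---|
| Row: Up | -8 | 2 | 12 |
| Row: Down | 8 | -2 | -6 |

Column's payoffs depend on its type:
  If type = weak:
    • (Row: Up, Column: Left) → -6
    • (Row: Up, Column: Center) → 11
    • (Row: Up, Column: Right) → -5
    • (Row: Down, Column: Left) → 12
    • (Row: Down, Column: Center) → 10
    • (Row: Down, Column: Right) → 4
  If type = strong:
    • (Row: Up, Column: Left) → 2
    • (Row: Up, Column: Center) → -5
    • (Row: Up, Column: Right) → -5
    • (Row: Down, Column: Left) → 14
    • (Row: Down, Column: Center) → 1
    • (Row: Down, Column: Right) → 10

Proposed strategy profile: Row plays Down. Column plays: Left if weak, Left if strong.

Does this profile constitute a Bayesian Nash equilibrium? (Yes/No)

A profile is a BNE iff every type of every player is best-responding given beliefs about the other side.
Row plays Down: E[Down] = 0.2·(8) + 0.8·(8) = 8; E[Up] = -8. Best-responding. ✓
Column (type weak), facing Down: Left gives 12, Center gives 10, Right gives 4. Proposed Left is best. ✓
Column (type strong), facing Down: Left gives 14, Center gives 1, Right gives 10. Proposed Left is best. ✓

Yes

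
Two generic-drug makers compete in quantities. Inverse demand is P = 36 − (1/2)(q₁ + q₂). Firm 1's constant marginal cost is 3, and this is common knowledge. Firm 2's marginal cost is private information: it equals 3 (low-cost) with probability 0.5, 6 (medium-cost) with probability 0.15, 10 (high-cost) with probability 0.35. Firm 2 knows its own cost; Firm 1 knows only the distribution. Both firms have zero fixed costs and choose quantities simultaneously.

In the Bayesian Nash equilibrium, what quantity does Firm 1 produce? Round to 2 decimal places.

Each type of Firm 2 best-responds to q₁; Firm 1 best-responds to the expected q₂ over Firm 2's types.
Firm 2 with cost c maximizes (36 − (1/2)(q₁+q₂) − c)·q₂, giving q₂(c) = (36 − c − (1/2)q₁).
E[c₂] = 0.5·3 + 0.15·6 + 0.35·10 = 5.9
Firm 1's FOC against E[q₂] yields q₁ = (36 − 2·3 + E[c₂])/(3/2) = (36 − 6 + 5.9)/(3/2) = 23.9333.

23.93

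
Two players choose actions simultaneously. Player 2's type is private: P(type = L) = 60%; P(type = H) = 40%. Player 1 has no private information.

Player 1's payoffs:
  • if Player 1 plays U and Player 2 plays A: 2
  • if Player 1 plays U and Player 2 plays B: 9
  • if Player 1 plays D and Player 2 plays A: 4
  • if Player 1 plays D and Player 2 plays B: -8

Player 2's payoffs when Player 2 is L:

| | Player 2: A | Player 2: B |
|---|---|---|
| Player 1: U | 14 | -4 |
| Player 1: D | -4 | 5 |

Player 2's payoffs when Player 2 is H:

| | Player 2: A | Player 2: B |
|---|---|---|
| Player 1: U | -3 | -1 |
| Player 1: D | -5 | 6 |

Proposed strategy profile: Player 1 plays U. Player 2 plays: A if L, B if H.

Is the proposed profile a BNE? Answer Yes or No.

Yes

Player 1 plays U: E[U] = 0.6·(2) + 0.4·(9) = 4.8; E[D] = -0.8. Best-responding. ✓
Player 2 (type L), facing U: A gives 14, B gives -4. Proposed A is best. ✓
Player 2 (type H), facing U: A gives -3, B gives -1. Proposed B is best. ✓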